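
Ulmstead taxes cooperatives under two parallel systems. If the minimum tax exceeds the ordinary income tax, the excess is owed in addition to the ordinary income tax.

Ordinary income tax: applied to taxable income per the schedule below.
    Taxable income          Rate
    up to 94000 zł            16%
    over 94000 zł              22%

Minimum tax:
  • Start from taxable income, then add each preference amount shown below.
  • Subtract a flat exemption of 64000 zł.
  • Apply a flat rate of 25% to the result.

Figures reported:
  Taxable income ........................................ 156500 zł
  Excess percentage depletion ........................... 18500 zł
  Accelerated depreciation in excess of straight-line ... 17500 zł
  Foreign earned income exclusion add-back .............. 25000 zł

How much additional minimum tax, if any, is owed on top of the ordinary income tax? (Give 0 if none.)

Minimum tax:
  Adjusted income: 156500 zł + 18500 zł + 17500 zł + 25000 zł = 217500 zł
  Less exemption 64000 zł → base 153500 zł
  153500 zł × 25% = 38375 zł

Ordinary income tax:
  94000 zł × 16% = 15040 zł
  62500 zł × 22% = 13750 zł
  → 28790 zł

Excess of minimum tax over ordinary income tax: 38375 zł − 28790 zł = 9585 zł.

9585 zł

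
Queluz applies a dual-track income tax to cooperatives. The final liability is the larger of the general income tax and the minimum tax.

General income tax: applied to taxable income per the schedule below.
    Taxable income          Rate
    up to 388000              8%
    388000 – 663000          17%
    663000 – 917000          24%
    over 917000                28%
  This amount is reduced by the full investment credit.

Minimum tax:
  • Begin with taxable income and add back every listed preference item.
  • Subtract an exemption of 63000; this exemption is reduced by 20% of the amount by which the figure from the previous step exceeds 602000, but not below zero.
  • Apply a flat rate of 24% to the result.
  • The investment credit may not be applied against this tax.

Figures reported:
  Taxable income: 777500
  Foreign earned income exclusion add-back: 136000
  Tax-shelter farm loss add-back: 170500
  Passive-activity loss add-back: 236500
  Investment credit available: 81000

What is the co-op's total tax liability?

General income tax:
  388000 × 8% = 31040
  275000 × 17% = 46750
  114500 × 24% = 27480
  → 105270
  Less investment credit 81000 → 24270

Minimum tax:
  Adjusted income: 777500 + 136000 + 170500 + 236500 = 1320500
  Exemption: 20% × (1320500 − 602000) = 143700 ≥ 63000, so the exemption is fully phased out
  Base: 1320500 − 0 = 1320500
  1320500 × 24% = 316920

316920 > 24270, so the minimum tax is the binding amount.

316920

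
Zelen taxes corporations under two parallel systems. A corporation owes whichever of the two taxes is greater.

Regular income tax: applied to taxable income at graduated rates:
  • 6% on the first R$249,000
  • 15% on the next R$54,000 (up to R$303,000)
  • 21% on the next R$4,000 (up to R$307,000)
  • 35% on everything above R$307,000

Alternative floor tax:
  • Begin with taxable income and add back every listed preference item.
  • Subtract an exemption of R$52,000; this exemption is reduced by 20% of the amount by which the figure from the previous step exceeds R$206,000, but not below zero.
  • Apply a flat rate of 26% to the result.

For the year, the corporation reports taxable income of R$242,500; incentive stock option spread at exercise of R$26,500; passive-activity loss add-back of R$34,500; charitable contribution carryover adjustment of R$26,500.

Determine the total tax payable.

R$78,728

Regular income tax:
  R$242,500 × 6% = R$14,550

Alternative floor tax:
  Adjusted income: R$242,500 + R$26,500 + R$34,500 + R$26,500 = R$330,000
  Exemption: R$52,000 − 20% × (R$330,000 − R$206,000) = R$52,000 − R$24,800 = R$27,200
  Base: R$330,000 − R$27,200 = R$302,800
  R$302,800 × 26% = R$78,728

R$78,728 > R$14,550, so the alternative floor tax is the binding amount.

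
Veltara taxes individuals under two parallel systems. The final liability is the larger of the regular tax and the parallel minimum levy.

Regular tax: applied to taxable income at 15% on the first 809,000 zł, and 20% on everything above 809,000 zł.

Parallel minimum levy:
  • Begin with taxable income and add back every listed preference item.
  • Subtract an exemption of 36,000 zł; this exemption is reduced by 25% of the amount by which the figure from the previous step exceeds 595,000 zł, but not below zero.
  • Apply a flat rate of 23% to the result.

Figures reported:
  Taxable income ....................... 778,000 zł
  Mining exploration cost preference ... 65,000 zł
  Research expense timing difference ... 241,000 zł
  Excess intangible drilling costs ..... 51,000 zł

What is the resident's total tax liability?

261,050 zł

Regular tax:
  778,000 zł × 15% = 116,700 zł

Parallel minimum levy:
  Adjusted income: 778,000 zł + 65,000 zł + 241,000 zł + 51,000 zł = 1,135,000 zł
  Exemption: 25% × (1,135,000 zł − 595,000 zł) = 135,000 zł ≥ 36,000 zł, so the exemption is fully phased out
  Base: 1,135,000 zł − 0 zł = 1,135,000 zł
  1,135,000 zł × 23% = 261,050 zł

261,050 zł > 116,700 zł, so the parallel minimum levy is the binding amount.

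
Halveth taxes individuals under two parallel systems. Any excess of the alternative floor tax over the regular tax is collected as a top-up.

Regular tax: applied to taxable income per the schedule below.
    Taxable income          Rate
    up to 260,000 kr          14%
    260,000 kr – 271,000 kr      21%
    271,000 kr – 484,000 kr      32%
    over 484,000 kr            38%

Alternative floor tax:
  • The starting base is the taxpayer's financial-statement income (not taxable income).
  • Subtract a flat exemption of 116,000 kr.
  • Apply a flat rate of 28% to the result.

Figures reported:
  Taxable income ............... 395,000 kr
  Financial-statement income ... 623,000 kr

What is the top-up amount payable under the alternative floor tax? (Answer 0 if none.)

Alternative floor tax:
  Base (financial-statement income): 623,000 kr
  Less exemption 116,000 kr → base 507,000 kr
  507,000 kr × 28% = 141,960 kr

Regular tax:
  260,000 kr × 14% = 36,400 kr
  11,000 kr × 21% = 2,310 kr
  124,000 kr × 32% = 39,680 kr
  → 78,390 kr

Excess of alternative floor tax over regular tax: 141,960 kr − 78,390 kr = 63,570 kr.

63,570 kr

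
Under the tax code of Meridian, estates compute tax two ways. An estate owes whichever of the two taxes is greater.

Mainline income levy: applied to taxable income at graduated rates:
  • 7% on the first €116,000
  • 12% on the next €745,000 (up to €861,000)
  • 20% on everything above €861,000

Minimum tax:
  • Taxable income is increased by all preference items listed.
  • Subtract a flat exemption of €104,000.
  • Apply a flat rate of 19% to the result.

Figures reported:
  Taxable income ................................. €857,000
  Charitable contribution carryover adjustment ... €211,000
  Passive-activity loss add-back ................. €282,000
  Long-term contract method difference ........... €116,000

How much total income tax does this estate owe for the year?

€258,780

Mainline income levy:
  €116,000 × 7% = €8,120
  €741,000 × 12% = €88,920
  → €97,040

Minimum tax:
  Adjusted income: €857,000 + €211,000 + €282,000 + €116,000 = €1,466,000
  Less exemption €104,000 → base €1,362,000
  €1,362,000 × 19% = €258,780

€258,780 > €97,040, so the minimum tax is the binding amount.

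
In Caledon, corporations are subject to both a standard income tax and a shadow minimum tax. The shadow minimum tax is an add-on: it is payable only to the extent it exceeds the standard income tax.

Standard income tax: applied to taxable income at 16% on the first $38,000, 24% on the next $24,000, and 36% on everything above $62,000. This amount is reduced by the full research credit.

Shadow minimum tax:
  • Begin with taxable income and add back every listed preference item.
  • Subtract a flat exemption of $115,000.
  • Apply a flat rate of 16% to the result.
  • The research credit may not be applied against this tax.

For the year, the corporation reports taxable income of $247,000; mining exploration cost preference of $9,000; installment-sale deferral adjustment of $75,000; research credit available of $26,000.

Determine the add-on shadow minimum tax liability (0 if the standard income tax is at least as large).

Standard income tax:
  $38,000 × 16% = $6,080
  $24,000 × 24% = $5,760
  $185,000 × 36% = $66,600
  → $78,440
  Less research credit $26,000 → $52,440

Shadow minimum tax:
  Adjusted income: $247,000 + $9,000 + $75,000 = $331,000
  Less exemption $115,000 → base $216,000
  $216,000 × 16% = $34,560

$34,560 ≤ $52,440, so no add-on is due.

$0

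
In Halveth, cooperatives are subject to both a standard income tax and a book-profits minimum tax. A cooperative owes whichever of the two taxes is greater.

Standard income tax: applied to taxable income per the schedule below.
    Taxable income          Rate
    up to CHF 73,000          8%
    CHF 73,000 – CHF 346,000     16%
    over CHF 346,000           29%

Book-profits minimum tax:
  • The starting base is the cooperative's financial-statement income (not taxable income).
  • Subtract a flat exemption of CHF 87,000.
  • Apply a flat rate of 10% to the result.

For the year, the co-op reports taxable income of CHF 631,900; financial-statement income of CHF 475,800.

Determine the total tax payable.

Standard income tax:
  CHF 73,000 × 8% = CHF 5,840
  CHF 273,000 × 16% = CHF 43,680
  CHF 285,900 × 29% = CHF 82,911
  → CHF 132,431

Book-profits minimum tax:
  Base (financial-statement income): CHF 475,800
  Less exemption CHF 87,000 → base CHF 388,800
  CHF 388,800 × 10% = CHF 38,880

CHF 132,431 > CHF 38,880, so the standard income tax governs.

CHF 132,431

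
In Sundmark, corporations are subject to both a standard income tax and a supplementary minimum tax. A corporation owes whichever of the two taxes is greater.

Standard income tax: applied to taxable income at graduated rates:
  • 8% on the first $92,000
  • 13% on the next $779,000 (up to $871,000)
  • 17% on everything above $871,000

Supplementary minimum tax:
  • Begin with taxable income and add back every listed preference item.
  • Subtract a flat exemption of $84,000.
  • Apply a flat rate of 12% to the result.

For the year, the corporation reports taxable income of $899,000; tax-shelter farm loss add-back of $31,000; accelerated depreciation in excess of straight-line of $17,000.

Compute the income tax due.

$113,390

Standard income tax:
  $92,000 × 8% = $7,360
  $779,000 × 13% = $101,270
  $28,000 × 17% = $4,760
  → $113,390

Supplementary minimum tax:
  Adjusted income: $899,000 + $31,000 + $17,000 = $947,000
  Less exemption $84,000 → base $863,000
  $863,000 × 12% = $103,560

$113,390 > $103,560, so the standard income tax governs.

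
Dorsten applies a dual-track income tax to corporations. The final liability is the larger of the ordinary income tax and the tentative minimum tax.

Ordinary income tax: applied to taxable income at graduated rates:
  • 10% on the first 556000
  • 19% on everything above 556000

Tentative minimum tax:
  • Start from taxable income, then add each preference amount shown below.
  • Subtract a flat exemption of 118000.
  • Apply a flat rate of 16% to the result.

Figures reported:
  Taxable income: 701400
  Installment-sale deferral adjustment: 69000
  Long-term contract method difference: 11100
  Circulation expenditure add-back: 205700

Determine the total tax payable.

139072

Tentative minimum tax:
  Adjusted income: 701400 + 69000 + 11100 + 205700 = 987200
  Less exemption 118000 → base 869200
  869200 × 16% = 139072

Ordinary income tax:
  556000 × 10% = 55600
  145400 × 19% = 27626
  → 83226

139072 > 83226, so the tentative minimum tax is the binding amount.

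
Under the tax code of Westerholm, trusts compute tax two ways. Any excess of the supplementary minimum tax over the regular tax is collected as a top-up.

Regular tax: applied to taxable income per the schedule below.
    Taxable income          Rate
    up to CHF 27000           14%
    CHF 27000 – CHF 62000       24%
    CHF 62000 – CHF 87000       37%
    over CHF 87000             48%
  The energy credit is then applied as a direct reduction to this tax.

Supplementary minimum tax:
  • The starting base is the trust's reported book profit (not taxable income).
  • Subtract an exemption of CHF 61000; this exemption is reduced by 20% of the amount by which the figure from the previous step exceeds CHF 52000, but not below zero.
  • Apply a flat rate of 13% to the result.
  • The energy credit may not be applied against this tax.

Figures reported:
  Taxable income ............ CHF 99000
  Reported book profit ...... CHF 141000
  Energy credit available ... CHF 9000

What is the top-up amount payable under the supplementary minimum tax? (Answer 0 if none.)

CHF 0

Regular tax:
  CHF 27000 × 14% = CHF 3780
  CHF 35000 × 24% = CHF 8400
  CHF 25000 × 37% = CHF 9250
  CHF 12000 × 48% = CHF 5760
  → CHF 27190
  Less energy credit CHF 9000 → CHF 18190

Supplementary minimum tax:
  Base (reported book profit): CHF 141000
  Exemption: CHF 61000 − 20% × (CHF 141000 − CHF 52000) = CHF 61000 − CHF 17800 = CHF 43200
  Base: CHF 141000 − CHF 43200 = CHF 97800
  CHF 97800 × 13% = CHF 12714

CHF 12714 ≤ CHF 18190, so no add-on is due.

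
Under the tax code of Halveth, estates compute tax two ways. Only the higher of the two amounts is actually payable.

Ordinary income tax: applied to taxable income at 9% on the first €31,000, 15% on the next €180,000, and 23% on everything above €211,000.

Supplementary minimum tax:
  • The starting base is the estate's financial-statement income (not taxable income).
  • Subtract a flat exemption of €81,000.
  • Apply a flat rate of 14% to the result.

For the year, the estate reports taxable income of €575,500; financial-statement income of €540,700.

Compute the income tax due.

Supplementary minimum tax:
  Base (financial-statement income): €540,700
  Less exemption €81,000 → base €459,700
  €459,700 × 14% = €64,358

Ordinary income tax:
  €31,000 × 9% = €2,790
  €180,000 × 15% = €27,000
  €364,500 × 23% = €83,835
  → €113,625

€113,625 > €64,358, so the ordinary income tax governs.

€113,625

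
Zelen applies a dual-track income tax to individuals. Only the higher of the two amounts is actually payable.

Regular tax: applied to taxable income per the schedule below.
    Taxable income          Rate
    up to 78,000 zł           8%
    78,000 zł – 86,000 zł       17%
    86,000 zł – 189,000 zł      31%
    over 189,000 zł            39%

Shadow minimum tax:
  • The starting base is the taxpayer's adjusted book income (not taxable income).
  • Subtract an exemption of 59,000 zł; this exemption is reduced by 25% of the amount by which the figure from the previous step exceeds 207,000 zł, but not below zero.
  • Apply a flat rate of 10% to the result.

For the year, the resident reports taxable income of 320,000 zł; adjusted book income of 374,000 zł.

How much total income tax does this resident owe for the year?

90,620 zł

Shadow minimum tax:
  Base (adjusted book income): 374,000 zł
  Exemption: 59,000 zł − 25% × (374,000 zł − 207,000 zł) = 59,000 zł − 41,750 zł = 17,250 zł
  Base: 374,000 zł − 17,250 zł = 356,750 zł
  356,750 zł × 10% = 35,675 zł

Regular tax:
  78,000 zł × 8% = 6,240 zł
  8,000 zł × 17% = 1,360 zł
  103,000 zł × 31% = 31,930 zł
  131,000 zł × 39% = 51,090 zł
  → 90,620 zł

90,620 zł > 35,675 zł, so the regular tax governs.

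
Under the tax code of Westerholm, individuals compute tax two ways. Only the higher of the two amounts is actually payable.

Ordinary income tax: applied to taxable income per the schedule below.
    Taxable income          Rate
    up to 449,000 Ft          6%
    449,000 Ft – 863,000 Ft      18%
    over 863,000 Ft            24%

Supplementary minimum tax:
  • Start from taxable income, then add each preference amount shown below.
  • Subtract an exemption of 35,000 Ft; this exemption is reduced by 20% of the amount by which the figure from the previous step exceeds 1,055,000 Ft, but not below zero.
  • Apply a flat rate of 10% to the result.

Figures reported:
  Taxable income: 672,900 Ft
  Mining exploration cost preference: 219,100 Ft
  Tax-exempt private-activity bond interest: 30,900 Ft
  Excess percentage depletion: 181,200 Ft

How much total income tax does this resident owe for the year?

107,892 Ft

Supplementary minimum tax:
  Adjusted income: 672,900 Ft + 219,100 Ft + 30,900 Ft + 181,200 Ft = 1,104,100 Ft
  Exemption: 35,000 Ft − 20% × (1,104,100 Ft − 1,055,000 Ft) = 35,000 Ft − 9,820 Ft = 25,180 Ft
  Base: 1,104,100 Ft − 25,180 Ft = 1,078,920 Ft
  1,078,920 Ft × 10% = 107,892 Ft

Ordinary income tax:
  449,000 Ft × 6% = 26,940 Ft
  223,900 Ft × 18% = 40,302 Ft
  → 67,242 Ft

107,892 Ft > 67,242 Ft, so the supplementary minimum tax is the binding amount.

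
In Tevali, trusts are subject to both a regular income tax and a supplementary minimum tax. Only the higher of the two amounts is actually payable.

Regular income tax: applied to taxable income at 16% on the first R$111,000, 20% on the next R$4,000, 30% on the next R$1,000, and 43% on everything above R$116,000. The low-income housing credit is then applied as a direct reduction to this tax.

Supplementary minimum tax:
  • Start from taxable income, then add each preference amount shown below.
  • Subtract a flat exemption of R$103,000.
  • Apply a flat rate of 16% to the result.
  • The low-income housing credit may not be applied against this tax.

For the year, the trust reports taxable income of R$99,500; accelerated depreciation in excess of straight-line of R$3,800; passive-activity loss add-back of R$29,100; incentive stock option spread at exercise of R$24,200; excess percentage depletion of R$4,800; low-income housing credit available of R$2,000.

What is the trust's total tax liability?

R$13,920

Regular income tax:
  R$99,500 × 16% = R$15,920
  Less low-income housing credit R$2,000 → R$13,920

Supplementary minimum tax:
  Adjusted income: R$99,500 + R$3,800 + R$29,100 + R$24,200 + R$4,800 = R$161,400
  Less exemption R$103,000 → base R$58,400
  R$58,400 × 16% = R$9,344

R$13,920 > R$9,344, so the regular income tax governs.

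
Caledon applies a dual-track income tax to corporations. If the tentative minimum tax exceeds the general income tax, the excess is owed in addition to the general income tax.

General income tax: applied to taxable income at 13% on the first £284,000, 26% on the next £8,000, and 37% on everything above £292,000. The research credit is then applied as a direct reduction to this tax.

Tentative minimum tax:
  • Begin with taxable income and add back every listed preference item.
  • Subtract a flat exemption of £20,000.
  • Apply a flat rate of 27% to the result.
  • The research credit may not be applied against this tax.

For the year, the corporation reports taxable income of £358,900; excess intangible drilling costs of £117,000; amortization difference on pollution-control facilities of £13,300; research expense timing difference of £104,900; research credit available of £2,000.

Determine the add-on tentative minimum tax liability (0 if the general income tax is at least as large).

Tentative minimum tax:
  Adjusted income: £358,900 + £117,000 + £13,300 + £104,900 = £594,100
  Less exemption £20,000 → base £574,100
  £574,100 × 27% = £155,007

General income tax:
  £284,000 × 13% = £36,920
  £8,000 × 26% = £2,080
  £66,900 × 37% = £24,753
  → £63,753
  Less research credit £2,000 → £61,753

Excess of tentative minimum tax over general income tax: £155,007 − £61,753 = £93,254.

£93,254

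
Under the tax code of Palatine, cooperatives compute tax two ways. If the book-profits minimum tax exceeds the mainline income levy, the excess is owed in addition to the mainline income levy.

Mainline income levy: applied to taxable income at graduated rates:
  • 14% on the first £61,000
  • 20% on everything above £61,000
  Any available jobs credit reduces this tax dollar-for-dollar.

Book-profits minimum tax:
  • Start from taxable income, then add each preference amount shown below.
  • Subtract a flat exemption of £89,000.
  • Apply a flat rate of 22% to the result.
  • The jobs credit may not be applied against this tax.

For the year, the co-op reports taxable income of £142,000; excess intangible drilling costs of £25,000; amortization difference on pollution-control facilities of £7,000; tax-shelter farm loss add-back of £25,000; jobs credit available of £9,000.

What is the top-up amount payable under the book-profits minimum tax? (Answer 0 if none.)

Mainline income levy:
  £61,000 × 14% = £8,540
  £81,000 × 20% = £16,200
  → £24,740
  Less jobs credit £9,000 → £15,740

Book-profits minimum tax:
  Adjusted income: £142,000 + £25,000 + £7,000 + £25,000 = £199,000
  Less exemption £89,000 → base £110,000
  £110,000 × 22% = £24,200

Excess of book-profits minimum tax over mainline income levy: £24,200 − £15,740 = £8,460.

£8,460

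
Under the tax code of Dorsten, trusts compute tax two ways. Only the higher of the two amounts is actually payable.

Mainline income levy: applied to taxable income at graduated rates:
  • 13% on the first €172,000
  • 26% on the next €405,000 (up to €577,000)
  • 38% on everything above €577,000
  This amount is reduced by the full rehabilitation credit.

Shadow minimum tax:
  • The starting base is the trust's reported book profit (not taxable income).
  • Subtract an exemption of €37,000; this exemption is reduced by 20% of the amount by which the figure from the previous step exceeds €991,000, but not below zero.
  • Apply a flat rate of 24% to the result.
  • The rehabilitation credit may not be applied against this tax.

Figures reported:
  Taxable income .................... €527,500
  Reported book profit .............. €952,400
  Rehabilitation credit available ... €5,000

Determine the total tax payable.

€219,696

Shadow minimum tax:
  Base (reported book profit): €952,400
  Exemption: €952,400 ≤ €991,000, so full €37,000 applies
  Base: €952,400 − €37,000 = €915,400
  €915,400 × 24% = €219,696

Mainline income levy:
  €172,000 × 13% = €22,360
  €355,500 × 26% = €92,430
  → €114,790
  Less rehabilitation credit €5,000 → €109,790

€219,696 > €109,790, so the shadow minimum tax is the binding amount.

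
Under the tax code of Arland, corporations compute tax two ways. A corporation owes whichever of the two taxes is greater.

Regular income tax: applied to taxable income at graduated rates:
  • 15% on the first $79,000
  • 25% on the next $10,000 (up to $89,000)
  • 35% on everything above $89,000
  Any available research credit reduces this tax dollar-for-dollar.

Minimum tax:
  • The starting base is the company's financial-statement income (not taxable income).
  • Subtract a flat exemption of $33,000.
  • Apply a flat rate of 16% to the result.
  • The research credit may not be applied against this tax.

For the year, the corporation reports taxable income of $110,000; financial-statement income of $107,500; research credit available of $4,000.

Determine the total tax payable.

$17,700

Minimum tax:
  Base (financial-statement income): $107,500
  Less exemption $33,000 → base $74,500
  $74,500 × 16% = $11,920

Regular income tax:
  $79,000 × 15% = $11,850
  $10,000 × 25% = $2,500
  $21,000 × 35% = $7,350
  → $21,700
  Less research credit $4,000 → $17,700

$17,700 > $11,920, so the regular income tax governs.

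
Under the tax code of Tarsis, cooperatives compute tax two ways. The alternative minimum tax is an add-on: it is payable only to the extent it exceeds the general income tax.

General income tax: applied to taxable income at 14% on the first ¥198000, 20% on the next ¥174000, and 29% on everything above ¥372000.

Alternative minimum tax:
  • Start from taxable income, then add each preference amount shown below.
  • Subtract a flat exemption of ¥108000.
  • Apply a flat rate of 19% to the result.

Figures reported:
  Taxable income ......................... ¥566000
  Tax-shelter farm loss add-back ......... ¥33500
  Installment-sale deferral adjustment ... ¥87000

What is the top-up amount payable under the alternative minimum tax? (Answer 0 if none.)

¥0

General income tax:
  ¥198000 × 14% = ¥27720
  ¥174000 × 20% = ¥34800
  ¥194000 × 29% = ¥56260
  → ¥118780

Alternative minimum tax:
  Adjusted income: ¥566000 + ¥33500 + ¥87000 = ¥686500
  Less exemption ¥108000 → base ¥578500
  ¥578500 × 19% = ¥109915

¥109915 ≤ ¥118780, so no add-on is due.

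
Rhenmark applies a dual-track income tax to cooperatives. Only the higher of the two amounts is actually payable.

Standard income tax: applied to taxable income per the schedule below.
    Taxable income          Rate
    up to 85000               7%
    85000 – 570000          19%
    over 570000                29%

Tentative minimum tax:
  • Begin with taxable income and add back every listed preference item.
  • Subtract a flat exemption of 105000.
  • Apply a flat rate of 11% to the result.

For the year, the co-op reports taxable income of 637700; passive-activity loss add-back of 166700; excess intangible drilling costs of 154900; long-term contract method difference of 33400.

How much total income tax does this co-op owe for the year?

Standard income tax:
  85000 × 7% = 5950
  485000 × 19% = 92150
  67700 × 29% = 19633
  → 117733

Tentative minimum tax:
  Adjusted income: 637700 + 166700 + 154900 + 33400 = 992700
  Less exemption 105000 → base 887700
  887700 × 11% = 97647

117733 > 97647, so the standard income tax governs.

117733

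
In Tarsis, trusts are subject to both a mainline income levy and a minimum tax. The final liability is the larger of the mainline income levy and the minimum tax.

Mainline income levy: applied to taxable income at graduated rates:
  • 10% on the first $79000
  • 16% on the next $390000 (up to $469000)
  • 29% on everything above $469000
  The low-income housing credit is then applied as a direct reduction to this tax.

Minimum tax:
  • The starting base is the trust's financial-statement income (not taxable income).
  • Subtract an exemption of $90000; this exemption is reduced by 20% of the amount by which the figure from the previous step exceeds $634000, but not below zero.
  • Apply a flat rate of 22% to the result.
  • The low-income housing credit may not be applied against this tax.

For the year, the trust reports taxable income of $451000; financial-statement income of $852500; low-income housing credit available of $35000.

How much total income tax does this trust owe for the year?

$177364

Mainline income levy:
  $79000 × 10% = $7900
  $372000 × 16% = $59520
  → $67420
  Less low-income housing credit $35000 → $32420

Minimum tax:
  Base (financial-statement income): $852500
  Exemption: $90000 − 20% × ($852500 − $634000) = $90000 − $43700 = $46300
  Base: $852500 − $46300 = $806200
  $806200 × 22% = $177364

$177364 > $32420, so the minimum tax is the binding amount.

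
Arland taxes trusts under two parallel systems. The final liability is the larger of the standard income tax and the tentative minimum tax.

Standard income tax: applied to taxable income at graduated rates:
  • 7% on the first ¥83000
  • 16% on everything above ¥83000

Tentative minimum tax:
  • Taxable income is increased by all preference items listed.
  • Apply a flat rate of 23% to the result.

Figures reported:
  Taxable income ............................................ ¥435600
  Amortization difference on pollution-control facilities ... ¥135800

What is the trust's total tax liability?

¥131422

Tentative minimum tax:
  Adjusted income: ¥435600 + ¥135800 = ¥571400
  ¥571400 × 23% = ¥131422

Standard income tax:
  ¥83000 × 7% = ¥5810
  ¥352600 × 16% = ¥56416
  → ¥62226

¥131422 > ¥62226, so the tentative minimum tax is the binding amount.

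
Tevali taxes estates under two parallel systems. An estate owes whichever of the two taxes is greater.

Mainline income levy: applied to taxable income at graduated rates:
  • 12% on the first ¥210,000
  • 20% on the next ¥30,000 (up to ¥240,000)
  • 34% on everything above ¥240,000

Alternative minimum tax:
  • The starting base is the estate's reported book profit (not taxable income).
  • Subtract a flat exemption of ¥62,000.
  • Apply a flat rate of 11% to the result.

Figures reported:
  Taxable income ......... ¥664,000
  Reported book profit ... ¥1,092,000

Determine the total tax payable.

Alternative minimum tax:
  Base (reported book profit): ¥1,092,000
  Less exemption ¥62,000 → base ¥1,030,000
  ¥1,030,000 × 11% = ¥113,300

Mainline income levy:
  ¥210,000 × 12% = ¥25,200
  ¥30,000 × 20% = ¥6,000
  ¥424,000 × 34% = ¥144,160
  → ¥175,360

¥175,360 > ¥113,300, so the mainline income levy governs.

¥175,360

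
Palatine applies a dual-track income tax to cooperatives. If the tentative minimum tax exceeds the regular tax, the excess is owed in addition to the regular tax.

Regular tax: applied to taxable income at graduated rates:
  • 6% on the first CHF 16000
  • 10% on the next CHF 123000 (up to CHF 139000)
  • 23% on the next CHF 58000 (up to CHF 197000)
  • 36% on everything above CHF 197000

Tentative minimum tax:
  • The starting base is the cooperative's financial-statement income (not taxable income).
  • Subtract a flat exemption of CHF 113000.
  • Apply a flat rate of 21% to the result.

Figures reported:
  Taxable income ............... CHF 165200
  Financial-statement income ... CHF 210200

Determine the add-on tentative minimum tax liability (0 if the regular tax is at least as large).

CHF 1126

Tentative minimum tax:
  Base (financial-statement income): CHF 210200
  Less exemption CHF 113000 → base CHF 97200
  CHF 97200 × 21% = CHF 20412

Regular tax:
  CHF 16000 × 6% = CHF 960
  CHF 123000 × 10% = CHF 12300
  CHF 26200 × 23% = CHF 6026
  → CHF 19286

Excess of tentative minimum tax over regular tax: CHF 20412 − CHF 19286 = CHF 1126.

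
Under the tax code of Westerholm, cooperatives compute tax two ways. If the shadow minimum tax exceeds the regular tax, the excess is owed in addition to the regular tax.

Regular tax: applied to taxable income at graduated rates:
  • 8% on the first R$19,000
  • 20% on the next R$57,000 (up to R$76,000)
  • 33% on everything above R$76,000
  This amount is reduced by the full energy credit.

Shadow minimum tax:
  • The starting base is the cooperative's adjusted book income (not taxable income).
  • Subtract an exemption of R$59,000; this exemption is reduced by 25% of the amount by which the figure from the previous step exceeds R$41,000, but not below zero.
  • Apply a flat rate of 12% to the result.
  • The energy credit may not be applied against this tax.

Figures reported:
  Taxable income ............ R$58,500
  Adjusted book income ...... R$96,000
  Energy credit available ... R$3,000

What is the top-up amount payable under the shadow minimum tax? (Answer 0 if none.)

Regular tax:
  R$19,000 × 8% = R$1,520
  R$39,500 × 20% = R$7,900
  → R$9,420
  Less energy credit R$3,000 → R$6,420

Shadow minimum tax:
  Base (adjusted book income): R$96,000
  Exemption: R$59,000 − 25% × (R$96,000 − R$41,000) = R$59,000 − R$13,750 = R$45,250
  Base: R$96,000 − R$45,250 = R$50,750
  R$50,750 × 12% = R$6,090

R$6,090 ≤ R$6,420, so no add-on is due.

R$0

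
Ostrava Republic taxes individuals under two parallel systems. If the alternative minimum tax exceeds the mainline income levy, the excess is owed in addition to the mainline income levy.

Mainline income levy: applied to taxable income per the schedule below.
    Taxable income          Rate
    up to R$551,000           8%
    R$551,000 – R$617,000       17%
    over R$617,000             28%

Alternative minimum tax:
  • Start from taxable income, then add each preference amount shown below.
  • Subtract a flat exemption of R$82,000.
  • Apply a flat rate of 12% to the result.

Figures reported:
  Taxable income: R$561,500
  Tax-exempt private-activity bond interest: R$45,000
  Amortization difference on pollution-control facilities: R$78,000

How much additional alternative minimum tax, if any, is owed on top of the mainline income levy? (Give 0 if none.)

R$26,435

Mainline income levy:
  R$551,000 × 8% = R$44,080
  R$10,500 × 17% = R$1,785
  → R$45,865

Alternative minimum tax:
  Adjusted income: R$561,500 + R$45,000 + R$78,000 = R$684,500
  Less exemption R$82,000 → base R$602,500
  R$602,500 × 12% = R$72,300

Excess of alternative minimum tax over mainline income levy: R$72,300 − R$45,865 = R$26,435.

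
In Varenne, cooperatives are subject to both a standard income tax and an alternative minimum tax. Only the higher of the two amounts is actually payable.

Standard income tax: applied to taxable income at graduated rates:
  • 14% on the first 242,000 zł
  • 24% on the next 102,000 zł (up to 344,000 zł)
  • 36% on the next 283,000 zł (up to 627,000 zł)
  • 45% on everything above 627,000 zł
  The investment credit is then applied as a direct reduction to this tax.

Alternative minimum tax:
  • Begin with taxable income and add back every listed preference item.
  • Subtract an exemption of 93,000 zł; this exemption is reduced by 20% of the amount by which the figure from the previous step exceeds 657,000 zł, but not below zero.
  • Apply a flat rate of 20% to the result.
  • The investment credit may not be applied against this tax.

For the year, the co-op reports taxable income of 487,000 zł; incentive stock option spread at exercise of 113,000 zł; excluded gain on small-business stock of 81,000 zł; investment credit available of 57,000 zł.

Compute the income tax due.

Standard income tax:
  242,000 zł × 14% = 33,880 zł
  102,000 zł × 24% = 24,480 zł
  143,000 zł × 36% = 51,480 zł
  → 109,840 zł
  Less investment credit 57,000 zł → 52,840 zł

Alternative minimum tax:
  Adjusted income: 487,000 zł + 113,000 zł + 81,000 zł = 681,000 zł
  Exemption: 93,000 zł − 20% × (681,000 zł − 657,000 zł) = 93,000 zł − 4,800 zł = 88,200 zł
  Base: 681,000 zł − 88,200 zł = 592,800 zł
  592,800 zł × 20% = 118,560 zł

118,560 zł > 52,840 zł, so the alternative minimum tax is the binding amount.

118,560 zł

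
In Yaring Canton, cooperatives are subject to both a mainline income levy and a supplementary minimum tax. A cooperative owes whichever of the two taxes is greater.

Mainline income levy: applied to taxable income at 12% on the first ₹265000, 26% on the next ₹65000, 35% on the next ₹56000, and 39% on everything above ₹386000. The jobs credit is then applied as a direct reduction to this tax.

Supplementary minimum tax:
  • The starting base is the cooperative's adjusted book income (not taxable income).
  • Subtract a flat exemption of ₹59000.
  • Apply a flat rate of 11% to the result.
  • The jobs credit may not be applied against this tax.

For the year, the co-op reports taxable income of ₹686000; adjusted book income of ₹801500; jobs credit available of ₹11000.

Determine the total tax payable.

Mainline income levy:
  ₹265000 × 12% = ₹31800
  ₹65000 × 26% = ₹16900
  ₹56000 × 35% = ₹19600
  ₹300000 × 39% = ₹117000
  → ₹185300
  Less jobs credit ₹11000 → ₹174300

Supplementary minimum tax:
  Base (adjusted book income): ₹801500
  Less exemption ₹59000 → base ₹742500
  ₹742500 × 11% = ₹81675

₹174300 > ₹81675, so the mainline income levy governs.

₹174300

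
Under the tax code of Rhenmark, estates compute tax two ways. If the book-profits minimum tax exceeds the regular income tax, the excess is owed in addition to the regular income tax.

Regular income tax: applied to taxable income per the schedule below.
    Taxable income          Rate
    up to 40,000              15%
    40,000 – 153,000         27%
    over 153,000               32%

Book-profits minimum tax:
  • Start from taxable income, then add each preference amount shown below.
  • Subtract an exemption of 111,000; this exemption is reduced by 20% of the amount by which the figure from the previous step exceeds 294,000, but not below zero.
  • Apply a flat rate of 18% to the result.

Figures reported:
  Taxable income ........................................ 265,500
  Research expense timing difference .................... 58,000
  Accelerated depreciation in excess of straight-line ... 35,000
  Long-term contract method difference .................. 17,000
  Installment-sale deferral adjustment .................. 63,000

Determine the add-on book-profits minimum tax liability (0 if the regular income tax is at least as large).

Regular income tax:
  40,000 × 15% = 6,000
  113,000 × 27% = 30,510
  112,500 × 32% = 36,000
  → 72,510

Book-profits minimum tax:
  Adjusted income: 265,500 + 58,000 + 35,000 + 17,000 + 63,000 = 438,500
  Exemption: 111,000 − 20% × (438,500 − 294,000) = 111,000 − 28,900 = 82,100
  Base: 438,500 − 82,100 = 356,400
  356,400 × 18% = 64,152

64,152 ≤ 72,510, so no add-on is due.

0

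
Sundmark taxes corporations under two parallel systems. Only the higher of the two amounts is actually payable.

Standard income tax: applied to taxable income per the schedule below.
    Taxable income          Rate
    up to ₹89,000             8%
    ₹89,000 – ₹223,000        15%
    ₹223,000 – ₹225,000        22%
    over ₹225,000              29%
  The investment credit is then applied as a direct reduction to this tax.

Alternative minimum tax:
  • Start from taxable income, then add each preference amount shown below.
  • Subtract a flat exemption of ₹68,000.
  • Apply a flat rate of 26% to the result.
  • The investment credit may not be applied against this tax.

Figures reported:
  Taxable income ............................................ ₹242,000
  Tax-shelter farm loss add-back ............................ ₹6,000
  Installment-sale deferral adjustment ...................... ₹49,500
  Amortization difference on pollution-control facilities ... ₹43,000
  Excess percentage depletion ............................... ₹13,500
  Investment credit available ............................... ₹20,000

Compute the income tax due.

Alternative minimum tax:
  Adjusted income: ₹242,000 + ₹6,000 + ₹49,500 + ₹43,000 + ₹13,500 = ₹354,000
  Less exemption ₹68,000 → base ₹286,000
  ₹286,000 × 26% = ₹74,360

Standard income tax:
  ₹89,000 × 8% = ₹7,120
  ₹134,000 × 15% = ₹20,100
  ₹2,000 × 22% = ₹440
  ₹17,000 × 29% = ₹4,930
  → ₹32,590
  Less investment credit ₹20,000 → ₹12,590

₹74,360 > ₹12,590, so the alternative minimum tax is the binding amount.

₹74,360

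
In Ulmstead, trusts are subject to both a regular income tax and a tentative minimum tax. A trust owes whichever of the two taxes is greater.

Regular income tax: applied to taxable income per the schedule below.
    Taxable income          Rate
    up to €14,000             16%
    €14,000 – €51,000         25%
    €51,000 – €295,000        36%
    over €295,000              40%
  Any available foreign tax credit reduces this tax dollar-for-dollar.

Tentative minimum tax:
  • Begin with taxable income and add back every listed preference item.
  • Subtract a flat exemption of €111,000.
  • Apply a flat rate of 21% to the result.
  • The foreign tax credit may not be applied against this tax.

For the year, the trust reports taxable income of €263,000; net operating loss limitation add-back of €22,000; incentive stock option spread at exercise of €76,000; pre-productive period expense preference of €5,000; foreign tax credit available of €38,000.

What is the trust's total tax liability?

€53,550

Tentative minimum tax:
  Adjusted income: €263,000 + €22,000 + €76,000 + €5,000 = €366,000
  Less exemption €111,000 → base €255,000
  €255,000 × 21% = €53,550

Regular income tax:
  €14,000 × 16% = €2,240
  €37,000 × 25% = €9,250
  €212,000 × 36% = €76,320
  → €87,810
  Less foreign tax credit €38,000 → €49,810

€53,550 > €49,810, so the tentative minimum tax is the binding amount.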